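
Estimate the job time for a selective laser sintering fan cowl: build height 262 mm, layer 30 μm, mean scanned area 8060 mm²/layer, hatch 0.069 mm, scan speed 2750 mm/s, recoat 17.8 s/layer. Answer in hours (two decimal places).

146.24 hours

Number of layers: 262 / 0.03 → 8734 (rounded up).
Hatch length per layer: 8060 / 0.069 → 116811.6 mm.
Laser time per layer = 116811.6 / 2750 = 42.4769 s.
Time per layer: 42.4769 + 17.8 → 60.2769 s.
Total: 8734 × 60.2769 s = 526458.4446 s → 146.24 hours.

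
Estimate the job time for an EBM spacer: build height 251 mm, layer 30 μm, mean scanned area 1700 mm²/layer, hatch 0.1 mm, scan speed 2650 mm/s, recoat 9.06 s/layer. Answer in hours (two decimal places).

Number of layers: 251 / 0.03 → 8367 (rounded up).
Per-layer scan distance: 1700 / 0.1 → 17000 mm.
Scan time per layer = 17000 / 2650, so 6.4151 s.
Per-layer time: 6.4151 + 9.06 → 15.4751 s.
Total: 8367 × 15.4751 s = 129480.1617 s → 35.97 hours.

35.97 hours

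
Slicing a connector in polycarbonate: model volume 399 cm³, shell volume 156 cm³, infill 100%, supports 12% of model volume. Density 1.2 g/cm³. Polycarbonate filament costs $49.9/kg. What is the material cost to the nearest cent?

$26.76

Interior volume = 399 − 156, so 243 cm³.
Infill deposited: 1.00 × 243 → 243 cm³.
Support = 0.12 × 399 = 47.88 cm³.
Total extruded: 156 + 243 + 47.88 → 446.88 cm³.
Mass: 446.88 × 1.2 → 536.256 g.
Cost = 536.256 g / 1000 × $49.9/kg = $26.76.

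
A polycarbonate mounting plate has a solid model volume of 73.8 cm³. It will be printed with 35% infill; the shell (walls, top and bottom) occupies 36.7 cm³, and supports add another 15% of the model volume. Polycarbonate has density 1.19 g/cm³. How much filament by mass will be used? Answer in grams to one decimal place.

Interior volume: 73.8 − 36.7 → 37.1 cm³.
Infill deposited = 0.35 × 37.1, so 12.985 cm³.
Support = 0.15 × 73.8 = 11.07 cm³.
Total extruded = 36.7 + 12.985 + 11.07, so 60.755 cm³.
Mass = 60.755 × 1.19 = 72.29845 g.

72.3 g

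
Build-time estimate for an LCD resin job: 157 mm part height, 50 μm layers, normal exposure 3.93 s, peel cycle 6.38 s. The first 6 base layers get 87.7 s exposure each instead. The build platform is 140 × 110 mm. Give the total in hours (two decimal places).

Layer count = ceil(157 / 0.05) = 3140.
Bottom layers: 6 × (87.7 + 6.38) → 564.48 s.
Regular layers: 3134 × (3.93 + 6.38) → 32311.54 s.
Sum: 564.48 + 32311.54 = 32876.02 s → 9.13 hours.

9.13 hours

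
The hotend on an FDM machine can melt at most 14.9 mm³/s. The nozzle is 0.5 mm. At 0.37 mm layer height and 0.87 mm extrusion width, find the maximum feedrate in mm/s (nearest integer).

46 mm/s

Extrusion cross-section = 0.37 × 0.87, so 0.3219 mm².
v_max = Q/A = 14.9/0.3219 = 46.29 mm/s → 46 mm/s.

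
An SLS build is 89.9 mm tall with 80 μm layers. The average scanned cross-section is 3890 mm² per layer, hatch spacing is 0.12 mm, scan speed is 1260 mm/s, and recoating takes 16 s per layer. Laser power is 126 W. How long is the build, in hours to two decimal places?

Layer count = ceil(89.9 / 0.08) = 1124.
Scan path per layer: 3890 / 0.12 → 32416.7 mm.
Scan time per layer = 32416.7 / 1260, so 25.7275 s.
Layer cycle = 25.7275 + 16, so 41.7275 s.
Build time = 1124 × 41.7275 = 46901.71 s = 13.03 hours.

13.03 hours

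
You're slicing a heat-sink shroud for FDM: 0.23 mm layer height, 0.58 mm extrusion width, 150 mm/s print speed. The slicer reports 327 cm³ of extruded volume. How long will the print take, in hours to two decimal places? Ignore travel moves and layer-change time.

4.54 hours

Bead cross-section: 0.23 × 0.58 → 0.1334 mm².
Path length: 327000 mm³ / 0.1334 mm² → 2451274.4 mm.
Time extruding = 2451274.4 / 150 = 16341.8 s.
That's 16341.8 s → 4.54 hours.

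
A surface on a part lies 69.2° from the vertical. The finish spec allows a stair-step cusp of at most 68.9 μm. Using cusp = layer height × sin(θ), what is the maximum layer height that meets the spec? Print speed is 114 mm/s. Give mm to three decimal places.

0.074 mm

t = h_c / sin θ = 0.0689 / 0.9348 = 0.074 mm.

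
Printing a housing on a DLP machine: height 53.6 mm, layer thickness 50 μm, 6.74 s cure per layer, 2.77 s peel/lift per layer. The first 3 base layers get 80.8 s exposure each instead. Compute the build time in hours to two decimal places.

2.89 hours

Number of layers: 53.6 / 0.05 → 1072 (rounded up).
Burn-in layers = 3 × (80.8 + 2.77), so 250.71 s.
Normal layers: 1069 × (6.74 + 2.77) → 10166.19 s.
Sum: 250.71 + 10166.19 = 10416.9 s → 2.89 hours.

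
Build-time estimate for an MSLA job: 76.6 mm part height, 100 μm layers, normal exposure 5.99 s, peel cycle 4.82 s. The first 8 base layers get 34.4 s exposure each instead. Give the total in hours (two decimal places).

2.36 hours

Number of layers: 76.6 / 0.1 → 766 (rounded up).
Base layers = 8 × (34.4 + 4.82), so 313.76 s.
Regular layers = 758 × (5.99 + 4.82) = 8193.98 s.
Total = 313.76 + 8193.98 = 8507.74 s = 2.36 hours.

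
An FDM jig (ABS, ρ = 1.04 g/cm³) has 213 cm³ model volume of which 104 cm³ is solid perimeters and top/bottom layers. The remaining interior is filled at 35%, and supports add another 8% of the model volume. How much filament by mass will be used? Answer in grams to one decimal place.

Infill region: 213 − 104 → 109 cm³.
Infill volume: 0.35 × 109 → 38.15 cm³.
Support: 0.08 × 213 → 17.04 cm³.
Deposited volume: 104 + 38.15 + 17.04 → 159.19 cm³.
Mass = 159.19 × 1.04, so 165.5576 g.

165.6 g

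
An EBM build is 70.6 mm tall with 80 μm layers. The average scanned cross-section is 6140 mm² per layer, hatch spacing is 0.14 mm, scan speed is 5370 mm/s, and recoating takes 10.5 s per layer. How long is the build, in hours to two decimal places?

4.58 hours

Layer count = ceil(70.6 / 0.08) = 883.
Hatch length per layer = 6140 / 0.14, so 43857.1 mm.
Scan time per layer: 43857.1 / 5370 → 8.1671 s.
Layer cycle = 8.1671 + 10.5 = 18.6671 s.
883 layers × 18.6671 s/layer = 16483.0493 s, i.e. 4.58 hours.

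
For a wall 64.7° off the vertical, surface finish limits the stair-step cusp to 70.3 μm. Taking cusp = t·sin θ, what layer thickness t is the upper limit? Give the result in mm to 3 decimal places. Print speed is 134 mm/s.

0.078 mm

sin(64.7°) = 0.9041; t_max = 0.0703/0.9041 = 0.078 mm.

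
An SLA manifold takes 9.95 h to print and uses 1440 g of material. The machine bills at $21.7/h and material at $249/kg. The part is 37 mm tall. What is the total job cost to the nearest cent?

Time charge: 21.7 × 9.95 → $215.915.
Feedstock cost = 249 × 1440/1000, so $358.56.
Job cost: 215.915 + 358.56 = 574.475 ≈ $574.48.

$574.48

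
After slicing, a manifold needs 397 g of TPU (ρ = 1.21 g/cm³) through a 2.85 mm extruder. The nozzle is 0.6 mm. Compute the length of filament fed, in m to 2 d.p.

Volume = 397 g / 1.21 g·cm⁻³ = 328.0992 cm³ = 328099.2 mm³.
Cross-section of 2.85 mm filament: π·(2.85/2)² = 6.3794 mm².
Length = 328099.2 / 6.3794 = 51431.04 mm = 51.43 m.

51.43 m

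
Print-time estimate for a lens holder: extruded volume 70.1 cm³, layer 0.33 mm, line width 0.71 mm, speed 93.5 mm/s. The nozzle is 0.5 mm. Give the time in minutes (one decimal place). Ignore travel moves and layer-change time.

Extrusion cross-section = 0.33 × 0.71, so 0.2343 mm².
Total extruded path = 70100/0.2343 = 299189.1 mm.
Time extruding = 299189.1 / 93.5 = 3199.9 s.
That's 3199.9 s → 53.3 minutes.

53.3 minutes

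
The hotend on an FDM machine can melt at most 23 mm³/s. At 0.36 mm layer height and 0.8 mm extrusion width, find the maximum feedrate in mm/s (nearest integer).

Bead cross-section = 0.36 × 0.8, so 0.288 mm².
Max speed = 23 / 0.288 = 79.86 ≈ 80 mm/s.

80 mm/s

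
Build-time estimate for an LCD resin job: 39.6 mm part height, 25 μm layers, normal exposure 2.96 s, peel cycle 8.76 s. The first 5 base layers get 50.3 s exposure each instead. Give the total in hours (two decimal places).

5.22 hours

Layers = ⌈39.6/0.025⌉ = 1584.
Base layers = 5 × (50.3 + 8.76) = 295.3 s.
Remaining layers = 1579 × (2.96 + 8.76) = 18505.88 s.
Sum: 295.3 + 18505.88 = 18801.18 s → 5.22 hours.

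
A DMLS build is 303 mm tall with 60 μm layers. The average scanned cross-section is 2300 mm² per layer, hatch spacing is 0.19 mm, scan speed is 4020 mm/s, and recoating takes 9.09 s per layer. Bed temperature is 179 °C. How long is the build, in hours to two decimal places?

16.98 hours

Number of layers: 303 / 0.06 → 5050 (rounded up).
Hatch length per layer = 2300 / 0.19, so 12105.3 mm.
Laser time per layer: 12105.3 / 4020 → 3.0113 s.
Per-layer time: 3.0113 + 9.09 → 12.1013 s.
Total: 5050 × 12.1013 s = 61111.565 s → 16.98 hours.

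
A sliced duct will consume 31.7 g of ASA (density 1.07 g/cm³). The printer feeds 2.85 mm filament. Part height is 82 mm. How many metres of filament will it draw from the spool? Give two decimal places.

4.64 m

Volume = 31.7 g / 1.07 g·cm⁻³ = 29.6262 cm³ = 29626.2 mm³.
Cross-section of 2.85 mm filament: π·(2.85/2)² = 6.3794 mm².
L = V/A = 29626.2/6.3794 = 4644.04 mm → 4.64 m.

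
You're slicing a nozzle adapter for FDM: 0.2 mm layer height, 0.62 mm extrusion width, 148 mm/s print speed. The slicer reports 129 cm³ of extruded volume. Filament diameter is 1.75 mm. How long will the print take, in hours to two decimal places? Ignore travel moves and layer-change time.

1.95 hours

Line area = 0.2 × 0.62, so 0.124 mm².
Total extruded path = 129000/0.124 = 1040322.6 mm.
Time extruding = 1040322.6 / 148, so 7029.2 s.
Converting: 7029.2 s = 1.95 hours.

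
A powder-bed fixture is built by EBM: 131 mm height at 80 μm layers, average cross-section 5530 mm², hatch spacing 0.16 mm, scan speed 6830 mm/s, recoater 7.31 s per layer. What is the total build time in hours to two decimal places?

5.63 hours

Number of layers: 131 / 0.08 → 1638 (rounded up).
Scan path per layer = 5530 / 0.16 = 34562.5 mm.
Beam time per layer = 34562.5 / 6830 = 5.0604 s.
Per-layer time = 5.0604 + 7.31 = 12.3704 s.
Build time = 1638 × 12.3704 = 20262.7152 s = 5.63 hours.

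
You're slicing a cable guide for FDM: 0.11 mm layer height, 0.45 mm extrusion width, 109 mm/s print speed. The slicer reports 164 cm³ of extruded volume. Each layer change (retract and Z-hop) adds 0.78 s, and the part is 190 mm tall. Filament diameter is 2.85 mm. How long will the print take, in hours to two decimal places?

8.82 hours

Line area = 0.11 × 0.45 = 0.0495 mm².
Toolpath length = 164 cm³ / 0.0495 mm² = 164000 / 0.0495 = 3313131.3 mm.
Print-move time = 3313131.3 / 109 = 30395.7 s.
Number of layers: 190 / 0.11 → 1728 (rounded up).
Non-print overhead: 1728 × 0.78 → 1347.84 s.
Altogether 30395.7 + 1347.84 = 31743.54 s, i.e. 8.82 hours.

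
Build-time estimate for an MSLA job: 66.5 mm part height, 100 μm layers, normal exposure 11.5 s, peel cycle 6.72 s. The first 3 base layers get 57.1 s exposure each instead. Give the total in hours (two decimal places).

Number of layers: 66.5 / 0.1 → 665 (rounded up).
Base layers = 3 × (57.1 + 6.72), so 191.46 s.
Regular layers = 662 × (11.5 + 6.72), so 12061.64 s.
Total = 191.46 + 12061.64 = 12253.1 s = 3.40 hours.

3.40 hours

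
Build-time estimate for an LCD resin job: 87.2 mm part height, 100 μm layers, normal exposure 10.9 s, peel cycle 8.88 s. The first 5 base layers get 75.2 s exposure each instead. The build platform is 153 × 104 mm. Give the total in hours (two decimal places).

4.88 hours

Layer count = ceil(87.2 / 0.1) = 872.
Bottom layers = 5 × (75.2 + 8.88) = 420.4 s.
Remaining layers = 867 × (10.9 + 8.88), so 17149.26 s.
Sum: 420.4 + 17149.26 = 17569.66 s → 4.88 hours.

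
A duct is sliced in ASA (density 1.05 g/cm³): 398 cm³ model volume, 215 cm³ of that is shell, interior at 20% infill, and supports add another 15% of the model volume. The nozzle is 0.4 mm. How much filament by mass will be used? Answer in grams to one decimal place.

326.9 g

Infill region = 398 − 215 = 183 cm³.
Infill volume = 0.20 × 183 = 36.6 cm³.
Support: 0.15 × 398 → 59.7 cm³.
Total printed volume: 215 + 36.6 + 59.7 → 311.3 cm³.
Mass = 311.3 × 1.05, so 326.865 g.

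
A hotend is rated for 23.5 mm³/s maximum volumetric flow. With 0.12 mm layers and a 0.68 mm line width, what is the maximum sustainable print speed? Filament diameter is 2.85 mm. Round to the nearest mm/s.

288 mm/s

A = 0.12 × 0.68 = 0.0816 mm².
Max speed = 23.5 / 0.0816 = 287.99 ≈ 288 mm/s.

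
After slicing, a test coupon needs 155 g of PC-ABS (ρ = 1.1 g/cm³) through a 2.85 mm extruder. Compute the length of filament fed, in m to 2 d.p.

22.09 m

Volume = 155 g / 1.1 g·cm⁻³ = 140.9091 cm³ = 140909.1 mm³.
A = π r² = π × 1.425² = 6.3794 mm².
L = V/A = 140909.1/6.3794 = 22088.14 mm → 22.09 m.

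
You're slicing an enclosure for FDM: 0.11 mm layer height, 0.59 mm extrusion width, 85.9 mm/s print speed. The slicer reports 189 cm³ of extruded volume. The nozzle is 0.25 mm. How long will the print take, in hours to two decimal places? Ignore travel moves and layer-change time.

9.42 hours

Line area = 0.11 × 0.59 = 0.0649 mm².
Path length: 189000 mm³ / 0.0649 mm² → 2912172.6 mm.
Print-move time = 2912172.6 / 85.9 = 33901.9 s.
That's 33901.9 s → 9.42 hours.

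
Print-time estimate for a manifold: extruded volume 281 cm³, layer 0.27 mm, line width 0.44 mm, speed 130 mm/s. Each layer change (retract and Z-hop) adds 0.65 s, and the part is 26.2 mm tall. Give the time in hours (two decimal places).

5.07 hours

Line area: 0.27 × 0.44 → 0.1188 mm².
Total extruded path = 281000/0.1188 = 2365319.9 mm.
Extrusion time = 2365319.9 / 130 = 18194.8 s.
Layer count = ceil(26.2 / 0.27) = 98.
Layer-change overhead: 98 × 0.65 → 63.7 s.
Total = 18194.8 + 63.7 = 18258.5 s = 5.07 hours.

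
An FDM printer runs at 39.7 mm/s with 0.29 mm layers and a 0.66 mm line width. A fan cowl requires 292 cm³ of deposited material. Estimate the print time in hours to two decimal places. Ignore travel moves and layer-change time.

Extrusion cross-section = 0.29 × 0.66, so 0.1914 mm².
Toolpath length = 292 cm³ / 0.1914 mm² = 292000 / 0.1914 = 1525600.8 mm.
Print-move time: 1525600.8 / 39.7 → 38428.2 s.
In the requested units: 38428.2 s = 10.67 hours.

10.67 hours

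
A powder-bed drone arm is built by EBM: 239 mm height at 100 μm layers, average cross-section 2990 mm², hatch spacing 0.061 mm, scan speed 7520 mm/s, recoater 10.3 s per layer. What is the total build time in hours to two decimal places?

11.17 hours

Layer count = ceil(239 / 0.1) = 2390.
Scan path per layer = 2990 / 0.061, so 49016.4 mm.
Beam time per layer: 49016.4 / 7520 → 6.5181 s.
Layer cycle = 6.5181 + 10.3 = 16.8181 s.
Build time = 2390 × 16.8181 = 40195.259 s = 11.17 hours.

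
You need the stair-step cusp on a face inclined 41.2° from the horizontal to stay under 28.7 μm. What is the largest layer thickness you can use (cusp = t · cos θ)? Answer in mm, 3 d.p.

0.038 mm

Layer height = cusp / cos(41.2°) = 0.0287 / 0.7524 = 0.038 mm.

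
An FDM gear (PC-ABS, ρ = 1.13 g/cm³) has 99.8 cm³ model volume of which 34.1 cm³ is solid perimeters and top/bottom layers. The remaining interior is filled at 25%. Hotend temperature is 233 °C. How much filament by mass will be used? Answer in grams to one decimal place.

Interior volume = 99.8 − 34.1, so 65.7 cm³.
Infill deposited = 0.25 × 65.7 = 16.425 cm³.
Total extruded: 34.1 + 16.425 → 50.525 cm³.
Mass = 50.525 × 1.13, so 57.09325 g.

57.1 g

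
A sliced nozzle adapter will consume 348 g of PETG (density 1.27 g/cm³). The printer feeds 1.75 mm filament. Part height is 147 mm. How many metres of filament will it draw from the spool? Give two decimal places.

113.92 m

Volume = 348 g / 1.27 g·cm⁻³ = 274.0157 cm³ = 274015.7 mm³.
Cross-section of 1.75 mm filament: π·(1.75/2)² = 2.4053 mm².
L = V/A = 274015.7/2.4053 = 113921.63 mm → 113.92 m.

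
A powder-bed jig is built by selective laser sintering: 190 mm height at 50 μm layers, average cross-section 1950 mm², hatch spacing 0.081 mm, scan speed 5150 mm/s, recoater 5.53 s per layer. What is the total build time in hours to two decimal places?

10.77 hours

Layer count = ceil(190 / 0.05) = 3800.
Per-layer scan distance = 1950 / 0.081 = 24074.1 mm.
Scan time per layer: 24074.1 / 5150 → 4.6746 s.
Layer cycle = 4.6746 + 5.53, so 10.2046 s.
Total: 3800 × 10.2046 s = 38777.48 s → 10.77 hours.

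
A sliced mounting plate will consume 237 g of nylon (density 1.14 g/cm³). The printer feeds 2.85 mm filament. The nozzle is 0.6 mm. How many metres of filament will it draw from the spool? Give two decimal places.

Extruded volume: 237/1.14 = 207.8947 cm³ (207894.7 mm³).
Filament cross-section = π × (2.85/2)² = 6.3794 mm².
L = V/A = 207894.7/6.3794 = 32588.44 mm → 32.59 m.

32.59 m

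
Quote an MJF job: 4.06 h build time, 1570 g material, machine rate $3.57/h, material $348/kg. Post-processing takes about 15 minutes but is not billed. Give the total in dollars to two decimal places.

Machine-time cost = 3.57 × 4.06 = $14.4942.
Material cost = 348 × 1570/1000, so $546.36.
Total = 14.4942 + 546.36 = 560.8542 ≈ $560.85.

$560.85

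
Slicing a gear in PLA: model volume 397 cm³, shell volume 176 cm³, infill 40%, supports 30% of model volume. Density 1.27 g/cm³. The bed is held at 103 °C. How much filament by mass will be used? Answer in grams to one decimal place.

487.0 g

Interior volume: 397 − 176 → 221 cm³.
Infill volume = 0.40 × 221 = 88.4 cm³.
Support = 0.30 × 397 = 119.1 cm³.
Total extruded = 176 + 88.4 + 119.1, so 383.5 cm³.
Mass: 383.5 × 1.27 → 487.045 g.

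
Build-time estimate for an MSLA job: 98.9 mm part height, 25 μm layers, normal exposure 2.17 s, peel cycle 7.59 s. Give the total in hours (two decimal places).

Number of layers: 98.9 / 0.025 → 3956 (rounded up).
Each layer takes = 2.17 + 7.59 = 9.76 s.
Build time: 3956 × 9.76 s = 38610.56 s, i.e. 10.73 hours.

10.73 hours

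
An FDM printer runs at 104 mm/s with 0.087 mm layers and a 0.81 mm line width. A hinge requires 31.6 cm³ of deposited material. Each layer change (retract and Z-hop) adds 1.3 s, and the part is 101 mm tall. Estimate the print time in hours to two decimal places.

1.62 hours

Extrusion cross-section = 0.087 × 0.81 = 0.07047 mm².
Path length: 31600 mm³ / 0.07047 mm² → 448417.8 mm.
Extrusion time = 448417.8 / 104 = 4311.7 s.
Number of layers: 101 / 0.087 → 1161 (rounded up).
Non-print overhead: 1161 × 1.3 → 1509.3 s.
Total = 4311.7 + 1509.3 = 5821 s = 1.62 hours.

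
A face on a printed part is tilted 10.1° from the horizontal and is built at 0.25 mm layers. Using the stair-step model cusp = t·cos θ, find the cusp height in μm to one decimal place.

246.1 μm

h_c = t·cos θ = 0.25 × 0.9845 = 0.246125 mm (246.1 μm).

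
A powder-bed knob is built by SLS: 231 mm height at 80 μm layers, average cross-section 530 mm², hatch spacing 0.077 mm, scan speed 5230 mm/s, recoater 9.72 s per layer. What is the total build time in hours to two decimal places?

8.85 hours

Layer count = ceil(231 / 0.08) = 2888.
Scan path per layer: 530 / 0.077 → 6883.1 mm.
Per-layer scan time = 6883.1 / 5230, so 1.3161 s.
Time per layer = 1.3161 + 9.72, so 11.0361 s.
Total: 2888 × 11.0361 s = 31872.2568 s → 8.85 hours.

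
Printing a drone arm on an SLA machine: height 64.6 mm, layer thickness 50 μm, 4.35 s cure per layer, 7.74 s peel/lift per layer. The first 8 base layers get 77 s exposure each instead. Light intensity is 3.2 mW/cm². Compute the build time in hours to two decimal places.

4.50 hours

Layer count = ceil(64.6 / 0.05) = 1292.
Burn-in layers: 8 × (77 + 7.74) → 677.92 s.
Regular layers: 1284 × (4.35 + 7.74) → 15523.56 s.
Sum: 677.92 + 15523.56 = 16201.48 s → 4.50 hours.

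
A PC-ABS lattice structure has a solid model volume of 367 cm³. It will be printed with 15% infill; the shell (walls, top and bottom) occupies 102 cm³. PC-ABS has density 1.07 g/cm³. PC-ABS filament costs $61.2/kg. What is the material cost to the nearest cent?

Infill region: 367 − 102 → 265 cm³.
Infill deposited = 0.15 × 265 = 39.75 cm³.
Deposited volume = 102 + 39.75 = 141.75 cm³.
Mass = 141.75 × 1.07, so 151.6725 g.
At $61.2/kg: 151.6725/1000 × 61.2 = $9.28.

$9.28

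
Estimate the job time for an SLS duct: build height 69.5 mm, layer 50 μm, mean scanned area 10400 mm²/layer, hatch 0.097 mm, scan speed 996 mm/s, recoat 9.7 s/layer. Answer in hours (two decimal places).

45.31 hours

Layers = ⌈69.5/0.05⌉ = 1390.
Scan path per layer = 10400 / 0.097, so 107216.5 mm.
Per-layer scan time = 107216.5 / 996, so 107.6471 s.
Per-layer time = 107.6471 + 9.7 = 117.3471 s.
Build time = 1390 × 117.3471 = 163112.469 s = 45.31 hours.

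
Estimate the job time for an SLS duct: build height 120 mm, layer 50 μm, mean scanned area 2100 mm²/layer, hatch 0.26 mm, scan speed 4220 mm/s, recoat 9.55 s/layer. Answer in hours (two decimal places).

Layers = ⌈120/0.05⌉ = 2400.
Hatch length per layer = 2100 / 0.26 = 8076.9 mm.
Laser time per layer = 8076.9 / 4220 = 1.914 s.
Time per layer = 1.914 + 9.55 = 11.464 s.
Total: 2400 × 11.464 s = 27513.6 s → 7.64 hours.

7.64 hours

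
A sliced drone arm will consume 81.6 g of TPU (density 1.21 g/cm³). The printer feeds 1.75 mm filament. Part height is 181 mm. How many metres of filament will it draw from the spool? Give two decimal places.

Extruded volume: 81.6/1.21 = 67.438 cm³ (67438 mm³).
A = π r² = π × 0.875² = 2.4053 mm².
L = V/A = 67438/2.4053 = 28037.25 mm → 28.04 m.

28.04 m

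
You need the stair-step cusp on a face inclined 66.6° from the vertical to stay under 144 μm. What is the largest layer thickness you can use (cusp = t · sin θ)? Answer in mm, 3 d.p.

t = h_c / sin θ = 0.144 / 0.9178 = 0.157 mm.

0.157 mm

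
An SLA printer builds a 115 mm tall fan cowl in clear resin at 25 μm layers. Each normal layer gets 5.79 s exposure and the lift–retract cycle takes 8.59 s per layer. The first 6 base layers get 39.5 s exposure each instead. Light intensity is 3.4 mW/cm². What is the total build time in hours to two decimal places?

Layers = ⌈115/0.025⌉ = 4600.
Base layers: 6 × (39.5 + 8.59) → 288.54 s.
Regular layers = 4594 × (5.79 + 8.59), so 66061.72 s.
Sum: 288.54 + 66061.72 = 66350.26 s → 18.43 hours.

18.43 hours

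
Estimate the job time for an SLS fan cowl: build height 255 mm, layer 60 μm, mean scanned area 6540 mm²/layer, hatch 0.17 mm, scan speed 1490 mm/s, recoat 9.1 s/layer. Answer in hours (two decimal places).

41.22 hours

Number of layers: 255 / 0.06 → 4250 (rounded up).
Scan path per layer: 6540 / 0.17 → 38470.6 mm.
Laser time per layer = 38470.6 / 1490 = 25.8192 s.
Layer cycle = 25.8192 + 9.1 = 34.9192 s.
4250 layers × 34.9192 s/layer = 148406.6 s, i.e. 41.22 hours.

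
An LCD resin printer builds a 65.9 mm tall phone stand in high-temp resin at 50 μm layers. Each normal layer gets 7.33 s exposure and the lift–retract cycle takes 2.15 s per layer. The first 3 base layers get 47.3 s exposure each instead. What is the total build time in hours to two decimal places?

Number of layers: 65.9 / 0.05 → 1318 (rounded up).
Burn-in layers: 3 × (47.3 + 2.15) → 148.35 s.
Regular layers: 1315 × (7.33 + 2.15) → 12466.2 s.
Total = 148.35 + 12466.2 = 12614.55 s = 3.50 hours.

3.50 hours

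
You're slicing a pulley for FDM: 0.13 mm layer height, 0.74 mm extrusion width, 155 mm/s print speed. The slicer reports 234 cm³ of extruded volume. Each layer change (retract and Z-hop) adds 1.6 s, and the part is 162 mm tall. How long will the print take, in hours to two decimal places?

4.91 hours

Extrusion cross-section = 0.13 × 0.74, so 0.0962 mm².
Toolpath length = 234 cm³ / 0.0962 mm² = 234000 / 0.0962 = 2432432.4 mm.
Time extruding: 2432432.4 / 155 → 15693.1 s.
Layer count = ceil(162 / 0.13) = 1247.
Layer-change overhead: 1247 × 1.6 → 1995.2 s.
Altogether 15693.1 + 1995.2 = 17688.3 s, i.e. 4.91 hours.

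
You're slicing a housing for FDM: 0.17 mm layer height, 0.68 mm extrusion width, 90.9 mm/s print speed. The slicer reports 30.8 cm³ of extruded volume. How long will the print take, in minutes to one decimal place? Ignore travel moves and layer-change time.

Line area = 0.17 × 0.68, so 0.1156 mm².
Toolpath length = 30.8 cm³ / 0.1156 mm² = 30800 / 0.1156 = 266436 mm.
Time extruding = 266436 / 90.9 = 2931.1 s.
Converting: 2931.1 s = 48.9 minutes.

48.9 minutes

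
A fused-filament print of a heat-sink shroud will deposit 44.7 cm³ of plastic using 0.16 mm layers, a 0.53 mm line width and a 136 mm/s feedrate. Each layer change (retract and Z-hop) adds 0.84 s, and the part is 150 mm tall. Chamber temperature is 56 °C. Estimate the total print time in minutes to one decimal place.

Bead cross-section: 0.16 × 0.53 → 0.0848 mm².
Path length: 44700 mm³ / 0.0848 mm² → 527122.6 mm.
Print-move time = 527122.6 / 136, so 3875.9 s.
Number of layers: 150 / 0.16 → 938 (rounded up).
Non-print overhead = 938 × 0.84 = 787.92 s.
Altogether 3875.9 + 787.92 = 4663.82 s, i.e. 77.7 minutes.

77.7 minutes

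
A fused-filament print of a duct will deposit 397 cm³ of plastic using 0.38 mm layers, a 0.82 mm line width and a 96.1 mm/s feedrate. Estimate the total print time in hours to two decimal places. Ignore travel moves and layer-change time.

3.68 hours

Bead cross-section = 0.38 × 0.82, so 0.3116 mm².
Total extruded path = 397000/0.3116 = 1274069.3 mm.
Time extruding = 1274069.3 / 96.1 = 13257.7 s.
That's 13257.7 s → 3.68 hours.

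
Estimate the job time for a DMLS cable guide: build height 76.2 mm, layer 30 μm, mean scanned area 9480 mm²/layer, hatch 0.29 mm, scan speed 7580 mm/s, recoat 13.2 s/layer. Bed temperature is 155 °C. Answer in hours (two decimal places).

12.36 hours

Number of layers: 76.2 / 0.03 → 2540 (rounded up).
Scan path per layer = 9480 / 0.29 = 32689.7 mm.
Laser time per layer = 32689.7 / 7580 = 4.3126 s.
Per-layer time = 4.3126 + 13.2, so 17.5126 s.
Total: 2540 × 17.5126 s = 44482.004 s → 12.36 hours.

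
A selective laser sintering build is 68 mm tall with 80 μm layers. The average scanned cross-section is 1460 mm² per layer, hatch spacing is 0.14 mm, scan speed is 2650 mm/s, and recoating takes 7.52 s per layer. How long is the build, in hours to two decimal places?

2.70 hours

Layers = ⌈68/0.08⌉ = 850.
Scan path per layer: 1460 / 0.14 → 10428.6 mm.
Laser time per layer = 10428.6 / 2650, so 3.9353 s.
Time per layer = 3.9353 + 7.52, so 11.4553 s.
Build time = 850 × 11.4553 = 9737.005 s = 2.70 hours.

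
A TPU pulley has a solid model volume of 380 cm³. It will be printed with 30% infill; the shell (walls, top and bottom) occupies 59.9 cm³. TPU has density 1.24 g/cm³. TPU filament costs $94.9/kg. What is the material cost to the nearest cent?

Volume inside the shell = 380 − 59.9, so 320.1 cm³.
Infill deposited = 0.30 × 320.1 = 96.03 cm³.
Total extruded: 59.9 + 96.03 → 155.93 cm³.
Mass: 155.93 × 1.24 → 193.3532 g.
Cost = 193.3532 g / 1000 × $94.9/kg = $18.35.

$18.35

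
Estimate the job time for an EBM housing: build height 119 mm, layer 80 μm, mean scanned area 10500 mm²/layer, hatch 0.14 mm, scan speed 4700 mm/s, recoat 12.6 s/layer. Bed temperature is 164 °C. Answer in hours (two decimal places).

Number of layers: 119 / 0.08 → 1488 (rounded up).
Hatch length per layer = 10500 / 0.14 = 75000 mm.
Per-layer scan time = 75000 / 4700, so 15.9574 s.
Time per layer: 15.9574 + 12.6 → 28.5574 s.
Total: 1488 × 28.5574 s = 42493.4112 s → 11.80 hours.

11.80 hours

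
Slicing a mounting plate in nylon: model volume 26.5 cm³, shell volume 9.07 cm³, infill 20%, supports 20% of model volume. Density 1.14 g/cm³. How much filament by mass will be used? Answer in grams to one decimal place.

20.4 g

Interior volume = 26.5 − 9.07 = 17.43 cm³.
Infill volume = 0.20 × 17.43 = 3.486 cm³.
Support = 0.20 × 26.5, so 5.3 cm³.
Total extruded: 9.07 + 3.486 + 5.3 → 17.856 cm³.
Mass = 17.856 × 1.14, so 20.35584 g.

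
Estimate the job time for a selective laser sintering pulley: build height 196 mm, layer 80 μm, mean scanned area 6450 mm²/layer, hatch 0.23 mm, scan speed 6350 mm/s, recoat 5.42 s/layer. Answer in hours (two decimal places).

Layer count = ceil(196 / 0.08) = 2450.
Per-layer scan distance: 6450 / 0.23 → 28043.5 mm.
Laser time per layer: 28043.5 / 6350 → 4.4163 s.
Layer cycle = 4.4163 + 5.42 = 9.8363 s.
2450 layers × 9.8363 s/layer = 24098.935 s, i.e. 6.69 hours.

6.69 hours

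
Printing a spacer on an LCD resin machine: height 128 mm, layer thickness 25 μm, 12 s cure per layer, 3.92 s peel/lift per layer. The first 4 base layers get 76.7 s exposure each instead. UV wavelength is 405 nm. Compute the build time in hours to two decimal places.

22.71 hours

Layer count = ceil(128 / 0.025) = 5120.
Bottom layers = 4 × (76.7 + 3.92), so 322.48 s.
Remaining layers = 5116 × (12 + 3.92) = 81446.72 s.
Sum: 322.48 + 81446.72 = 81769.2 s → 22.71 hours.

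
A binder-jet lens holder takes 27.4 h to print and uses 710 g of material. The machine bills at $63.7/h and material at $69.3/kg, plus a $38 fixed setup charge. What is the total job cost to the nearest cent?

$1832.58

Machine-time cost: 63.7 × 27.4 → $1745.38.
Material cost = 69.3 × 710/1000, so $49.203.
Total = 1745.38 + 49.203 + 38 = 1832.583 ≈ $1832.58.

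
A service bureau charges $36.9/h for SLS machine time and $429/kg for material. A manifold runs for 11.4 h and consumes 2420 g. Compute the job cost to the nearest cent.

$1458.84

Machine-time cost = 36.9 × 11.4 = $420.66.
Feedstock cost: 429 × 2420/1000 → $1038.18.
Total = 420.66 + 1038.18 = $1458.84.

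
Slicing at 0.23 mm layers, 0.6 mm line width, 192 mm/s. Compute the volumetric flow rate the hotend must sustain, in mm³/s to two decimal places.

26.50

Extrusion cross-section = 0.23 × 0.6 = 0.138 mm².
Volumetric flow = 192 × 0.138 = 26.50 mm³/s.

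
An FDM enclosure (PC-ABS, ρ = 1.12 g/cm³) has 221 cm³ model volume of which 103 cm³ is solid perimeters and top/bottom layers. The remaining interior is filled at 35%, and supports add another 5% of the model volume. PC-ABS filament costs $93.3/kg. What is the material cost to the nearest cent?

$16.23

Infill region = 221 − 103 = 118 cm³.
Deposited infill = 0.35 × 118, so 41.3 cm³.
Support = 0.05 × 221 = 11.05 cm³.
Total printed volume: 103 + 41.3 + 11.05 → 155.35 cm³.
Mass = 155.35 × 1.12 = 173.992 g.
At $93.3/kg: 173.992/1000 × 93.3 = $16.23.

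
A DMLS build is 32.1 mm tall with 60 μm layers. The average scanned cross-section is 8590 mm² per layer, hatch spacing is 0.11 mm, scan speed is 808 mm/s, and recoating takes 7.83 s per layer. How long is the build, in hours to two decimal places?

15.53 hours

Layers = ⌈32.1/0.06⌉ = 535.
Hatch length per layer: 8590 / 0.11 → 78090.9 mm.
Scan time per layer = 78090.9 / 808, so 96.6472 s.
Time per layer: 96.6472 + 7.83 → 104.4772 s.
535 layers × 104.4772 s/layer = 55895.302 s, i.e. 15.53 hours.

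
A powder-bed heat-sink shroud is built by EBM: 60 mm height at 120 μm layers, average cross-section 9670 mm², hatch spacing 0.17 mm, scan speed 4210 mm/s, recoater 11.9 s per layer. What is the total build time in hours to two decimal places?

Layers = ⌈60/0.12⌉ = 500.
Per-layer scan distance = 9670 / 0.17 = 56882.4 mm.
Per-layer scan time: 56882.4 / 4210 → 13.5113 s.
Per-layer time = 13.5113 + 11.9 = 25.4113 s.
Build time = 500 × 25.4113 = 12705.65 s = 3.53 hours.

3.53 hours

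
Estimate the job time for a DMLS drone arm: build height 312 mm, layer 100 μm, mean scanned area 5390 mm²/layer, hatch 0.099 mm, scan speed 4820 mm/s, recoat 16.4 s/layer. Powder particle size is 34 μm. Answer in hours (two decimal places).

24.00 hours

Layers = ⌈312/0.1⌉ = 3120.
Hatch length per layer: 5390 / 0.099 → 54444.4 mm.
Scan time per layer = 54444.4 / 4820, so 11.2955 s.
Layer cycle = 11.2955 + 16.4 = 27.6955 s.
Total: 3120 × 27.6955 s = 86409.96 s → 24.00 hours.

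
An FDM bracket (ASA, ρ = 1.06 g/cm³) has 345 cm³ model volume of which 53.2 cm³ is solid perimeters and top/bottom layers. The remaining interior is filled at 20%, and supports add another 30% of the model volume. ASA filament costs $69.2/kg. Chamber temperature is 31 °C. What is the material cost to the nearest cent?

$15.78

Infill region = 345 − 53.2, so 291.8 cm³.
Infill volume: 0.20 × 291.8 → 58.36 cm³.
Support: 0.30 × 345 → 103.5 cm³.
Total printed volume: 53.2 + 58.36 + 103.5 → 215.06 cm³.
Mass: 215.06 × 1.06 → 227.9636 g.
At $69.2/kg: 227.9636/1000 × 69.2 = $15.78.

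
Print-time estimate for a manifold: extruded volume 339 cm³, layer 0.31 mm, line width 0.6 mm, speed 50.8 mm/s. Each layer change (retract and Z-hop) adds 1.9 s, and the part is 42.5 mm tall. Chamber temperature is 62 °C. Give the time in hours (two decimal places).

10.04 hours

Extrusion cross-section = 0.31 × 0.6, so 0.186 mm².
Total extruded path = 339000/0.186 = 1822580.6 mm.
Print-move time = 1822580.6 / 50.8, so 35877.6 s.
Number of layers: 42.5 / 0.31 → 138 (rounded up).
Z-hop total: 138 × 1.9 → 262.2 s.
Altogether 35877.6 + 262.2 = 36139.8 s, i.e. 10.04 hours.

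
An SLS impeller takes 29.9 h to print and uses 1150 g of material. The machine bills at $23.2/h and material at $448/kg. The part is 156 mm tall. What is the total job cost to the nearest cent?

Time charge = 23.2 × 29.9 = $693.68.
Feedstock cost = 448 × 1150/1000 = $515.20.
Total = 693.68 + 515.20 = $1208.88.

$1208.88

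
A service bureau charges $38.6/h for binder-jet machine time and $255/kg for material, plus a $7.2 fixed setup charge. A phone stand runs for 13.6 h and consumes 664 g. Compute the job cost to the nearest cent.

Machine-time cost: 38.6 × 13.6 → $524.96.
Material cost = 255 × 664/1000 = $169.32.
Total = 524.96 + 169.32 + 7.2 = $701.48.

$701.48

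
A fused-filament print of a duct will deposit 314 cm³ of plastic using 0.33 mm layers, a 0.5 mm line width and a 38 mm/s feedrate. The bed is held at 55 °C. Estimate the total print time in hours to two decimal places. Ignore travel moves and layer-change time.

13.91 hours

Extrusion cross-section = 0.33 × 0.5 = 0.165 mm².
Total extruded path = 314000/0.165 = 1903030.3 mm.
Extrusion time = 1903030.3 / 38, so 50079.7 s.
50079.7 s = 13.91 hours.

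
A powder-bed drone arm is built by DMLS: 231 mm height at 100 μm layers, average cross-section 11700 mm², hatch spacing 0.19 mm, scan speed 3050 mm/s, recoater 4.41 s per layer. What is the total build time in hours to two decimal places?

Layer count = ceil(231 / 0.1) = 2310.
Per-layer scan distance: 11700 / 0.19 → 61578.9 mm.
Scan time per layer = 61578.9 / 3050, so 20.1898 s.
Per-layer time: 20.1898 + 4.41 → 24.5998 s.
Build time = 2310 × 24.5998 = 56825.538 s = 15.78 hours.

15.78 hours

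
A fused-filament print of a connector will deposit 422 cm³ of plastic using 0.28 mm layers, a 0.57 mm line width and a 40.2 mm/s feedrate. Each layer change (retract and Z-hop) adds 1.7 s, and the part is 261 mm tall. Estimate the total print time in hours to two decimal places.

Bead cross-section = 0.28 × 0.57, so 0.1596 mm².
Path length: 422000 mm³ / 0.1596 mm² → 2644110.3 mm.
Print-move time = 2644110.3 / 40.2 = 65773.9 s.
Layers = ⌈261/0.28⌉ = 933.
Layer-change overhead = 933 × 1.7, so 1586.1 s.
Total = 65773.9 + 1586.1 = 67360 s = 18.71 hours.

18.71 hours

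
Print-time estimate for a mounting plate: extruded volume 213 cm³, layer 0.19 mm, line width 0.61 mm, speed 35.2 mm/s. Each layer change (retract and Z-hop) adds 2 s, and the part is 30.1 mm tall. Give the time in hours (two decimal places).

Extrusion cross-section = 0.19 × 0.61 = 0.1159 mm².
Total extruded path = 213000/0.1159 = 1837791.2 mm.
Extrusion time: 1837791.2 / 35.2 → 52210 s.
Layer count = ceil(30.1 / 0.19) = 159.
Layer-change overhead = 159 × 2 = 318 s.
Altogether 52210 + 318 = 52528 s, i.e. 14.59 hours.

14.59 hours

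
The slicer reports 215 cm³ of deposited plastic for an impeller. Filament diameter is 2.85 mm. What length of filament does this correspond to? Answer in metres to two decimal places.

A = π r² = π × 1.425² = 6.3794 mm².
Length = 215 cm³ / 6.3794 mm² = 215000 / 6.3794 = 33702.23 mm = 33.70 m.

33.70 m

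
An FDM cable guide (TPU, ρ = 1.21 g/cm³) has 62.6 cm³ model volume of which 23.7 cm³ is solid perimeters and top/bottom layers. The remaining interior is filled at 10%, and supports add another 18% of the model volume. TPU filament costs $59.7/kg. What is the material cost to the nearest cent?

Volume inside the shell = 62.6 − 23.7, so 38.9 cm³.
Infill deposited = 0.10 × 38.9 = 3.89 cm³.
Support = 0.18 × 62.6 = 11.268 cm³.
Deposited volume: 23.7 + 3.89 + 11.268 → 38.858 cm³.
Mass = 38.858 × 1.21 = 47.01818 g.
At $59.7/kg: 47.01818/1000 × 59.7 = $2.81.

$2.81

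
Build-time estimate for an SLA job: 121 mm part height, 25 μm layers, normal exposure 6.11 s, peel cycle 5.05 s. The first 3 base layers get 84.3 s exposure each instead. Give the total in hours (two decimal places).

Layer count = ceil(121 / 0.025) = 4840.
Burn-in layers: 3 × (84.3 + 5.05) → 268.05 s.
Normal layers = 4837 × (6.11 + 5.05), so 53980.92 s.
Sum: 268.05 + 53980.92 = 54248.97 s → 15.07 hours.

15.07 hours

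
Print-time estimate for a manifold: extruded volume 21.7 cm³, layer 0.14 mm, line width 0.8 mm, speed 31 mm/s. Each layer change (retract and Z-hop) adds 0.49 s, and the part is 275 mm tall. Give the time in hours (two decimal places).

2.00 hours

Line area = 0.14 × 0.8, so 0.112 mm².
Path length: 21700 mm³ / 0.112 mm² → 193750 mm.
Print-move time: 193750 / 31 → 6250 s.
Layer count = ceil(275 / 0.14) = 1965.
Z-hop total = 1965 × 0.49, so 962.85 s.
Total = 6250 + 962.85 = 7212.85 s = 2.00 hours.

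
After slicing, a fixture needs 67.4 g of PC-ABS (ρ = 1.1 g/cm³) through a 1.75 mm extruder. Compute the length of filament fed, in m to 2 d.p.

25.47 m

Volume = 67.4 g / 1.1 g·cm⁻³ = 61.2727 cm³ = 61272.7 mm³.
Filament cross-section = π × (1.75/2)² = 2.4053 mm².
L = V/A = 61272.7/2.4053 = 25474.04 mm → 25.47 m.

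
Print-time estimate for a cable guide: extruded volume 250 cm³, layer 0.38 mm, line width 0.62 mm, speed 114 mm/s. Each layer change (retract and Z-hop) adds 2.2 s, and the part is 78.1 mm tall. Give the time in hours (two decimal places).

2.71 hours

Line area: 0.38 × 0.62 → 0.2356 mm².
Toolpath length = 250 cm³ / 0.2356 mm² = 250000 / 0.2356 = 1061120.5 mm.
Print-move time = 1061120.5 / 114 = 9308.1 s.
Layers = ⌈78.1/0.38⌉ = 206.
Z-hop total = 206 × 2.2, so 453.2 s.
Altogether 9308.1 + 453.2 = 9761.3 s, i.e. 2.71 hours.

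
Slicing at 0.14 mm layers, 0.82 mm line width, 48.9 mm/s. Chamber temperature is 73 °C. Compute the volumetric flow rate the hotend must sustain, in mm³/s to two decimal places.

Extrusion cross-section = 0.14 × 0.82 = 0.1148 mm².
Q = v·A = 48.9 × 0.1148 = 5.61 mm³/s.

5.61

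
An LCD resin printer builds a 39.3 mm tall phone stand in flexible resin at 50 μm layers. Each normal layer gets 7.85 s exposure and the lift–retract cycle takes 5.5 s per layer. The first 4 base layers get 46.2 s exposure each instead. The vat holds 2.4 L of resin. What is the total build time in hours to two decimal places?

Layers = ⌈39.3/0.05⌉ = 786.
Burn-in layers = 4 × (46.2 + 5.5) = 206.8 s.
Remaining layers: 782 × (7.85 + 5.5) → 10439.7 s.
Total = 206.8 + 10439.7 = 10646.5 s = 2.96 hours.

2.96 hours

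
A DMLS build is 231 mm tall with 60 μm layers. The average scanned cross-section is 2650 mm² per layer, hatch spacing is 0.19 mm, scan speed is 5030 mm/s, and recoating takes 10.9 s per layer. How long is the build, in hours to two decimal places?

Layers = ⌈231/0.06⌉ = 3850.
Scan path per layer: 2650 / 0.19 → 13947.4 mm.
Per-layer scan time: 13947.4 / 5030 → 2.7728 s.
Time per layer = 2.7728 + 10.9, so 13.6728 s.
3850 layers × 13.6728 s/layer = 52640.28 s, i.e. 14.62 hours.

14.62 hours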